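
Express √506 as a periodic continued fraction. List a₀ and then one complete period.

[22; 2, 44]

a₀ = ⌊√506⌋ = 22.
With m₀=0, d₀=1 and mₖ₊₁ = dₖaₖ − mₖ, dₖ₊₁ = (n − mₖ₊₁²)/dₖ, aₖ₊₁ = ⌊(a₀+mₖ₊₁)/dₖ₊₁⌋:
  k=1: m=22, d=22, a=2
  k=2: m=22, d=1, a=44
d=1 and a=2a₀=44 at k=2, so the next step gives (m, d) = (22, 22) again — its k=1 value — and the period has length 2.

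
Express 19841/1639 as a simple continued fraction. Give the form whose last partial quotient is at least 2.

19841 = 12×1639 + 173
1639 = 9×173 + 82
173 = 2×82 + 9
82 = 9×9 + 1
9 = 9×1 + 0  (stop)
So 19841/1639 = [12; 9, 2, 9, 9].

[12; 9, 2, 9, 9]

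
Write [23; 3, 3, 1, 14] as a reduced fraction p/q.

Fold from the inside: start with 14/1.
  1 + 1/14 = 15/14
  3 + 14/15 = 59/15
  3 + 15/59 = 192/59
  23 + 59/192 = 4475/192

4475/192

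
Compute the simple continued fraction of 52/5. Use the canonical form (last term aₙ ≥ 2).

52 = 10×5 + 2
5 = 2×2 + 1
2 = 2×1 + 0  (stop)
So 52/5 = [10; 2, 2].

[10; 2, 2]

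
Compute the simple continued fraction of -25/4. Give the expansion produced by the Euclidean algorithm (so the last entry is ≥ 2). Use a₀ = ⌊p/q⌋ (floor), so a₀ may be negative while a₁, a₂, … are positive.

[-7; 1, 3]

-25 = -7·4 + 3
4 = 1·3 + 1
3 = 3·1 + 0  (stop)
So -25/4 = [-7; 1, 3].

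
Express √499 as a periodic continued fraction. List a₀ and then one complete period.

[22; 2, 1, 21, 1, 2, 44]

a₀ = ⌊√499⌋ = 22.
With m₀=0, d₀=1 and mₖ₊₁ = dₖaₖ − mₖ, dₖ₊₁ = (n − mₖ₊₁²)/dₖ, aₖ₊₁ = ⌊(a₀+mₖ₊₁)/dₖ₊₁⌋:
  k=1: m=22, d=15, a=2
  k=2: m=8, d=29, a=1
  k=3: m=21, d=2, a=21
  k=4: m=21, d=29, a=1
  k=5: m=8, d=15, a=2
  k=6: m=22, d=1, a=44
d=1 and a=2a₀=44 at k=6, so the next step gives (m, d) = (22, 15) again — its k=1 value — and the period has length 6.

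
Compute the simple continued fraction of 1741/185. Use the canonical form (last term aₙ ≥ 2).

1741 = 9*185 + 76
185 = 2*76 + 33
76 = 2*33 + 10
33 = 3*10 + 3
10 = 3*3 + 1
3 = 3*1 + 0  (stop)
So 1741/185 = [9; 2, 2, 3, 3, 3].

[9; 2, 2, 3, 3, 3]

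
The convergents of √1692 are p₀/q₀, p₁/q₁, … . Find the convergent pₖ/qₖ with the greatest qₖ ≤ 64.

√1692 = [41; 7, 2, 7, 82, …] (period length 4).
Convergents:
  p_0/q_0 = 41/1
  p_1/q_1 = 288/7
  p_2/q_2 = 617/15
  p_3/q_3 = 4607/112
q_2 = 15 ≤ 64 < 112 = q_3, so the answer is 617/15.

617/15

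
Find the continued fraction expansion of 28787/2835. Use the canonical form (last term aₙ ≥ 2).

28787 = 10·2835 + 437
2835 = 6·437 + 213
437 = 2·213 + 11
213 = 19·11 + 4
11 = 2·4 + 3
4 = 1·3 + 1
3 = 3·1 + 0  (stop)
So 28787/2835 = [10; 6, 2, 19, 2, 1, 3].

[10; 6, 2, 19, 2, 1, 3]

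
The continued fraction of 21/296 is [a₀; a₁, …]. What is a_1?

14

21 = 0·296 + 21   →  a_0 = 0
296 = 14·21 + 2   →  a_1 = 14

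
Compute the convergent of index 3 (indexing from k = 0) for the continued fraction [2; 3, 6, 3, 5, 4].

Using pₖ = aₖpₖ₋₁ + pₖ₋₂, qₖ = aₖqₖ₋₁ + qₖ₋₂ (with p₋₁=1, p₋₂=0, q₋₁=0, q₋₂=1):
  k=0: a=2, p=2, q=1
  k=1: a=3, p=7, q=3
  k=2: a=6, p=44, q=19
  k=3: a=3, p=139, q=60

139/60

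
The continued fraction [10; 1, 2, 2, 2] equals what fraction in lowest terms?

182/17

Fold from the inside: start with 2/1.
  2 + 1/2 = 5/2
  2 + 2/5 = 12/5
  1 + 5/12 = 17/12
  10 + 12/17 = 182/17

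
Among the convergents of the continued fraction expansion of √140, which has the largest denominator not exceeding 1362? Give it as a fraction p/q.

10081/852

√140 = [11; 1, 4, 1, 22, …] (period length 4).
Convergents:
  p_0/q_0 = 11/1
  p_1/q_1 = 12/1
  p_2/q_2 = 59/5
  p_3/q_3 = 71/6
  p_4/q_4 = 1621/137
  p_5/q_5 = 1692/143
  p_6/q_6 = 8389/709
  p_7/q_7 = 10081/852
  p_8/q_8 = 230171/19453
q_7 = 852 ≤ 1362 < 19453 = q_8, so the answer is 10081/852.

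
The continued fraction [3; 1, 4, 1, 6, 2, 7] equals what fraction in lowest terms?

2516/657

Fold from the inside: start with 7/1.
  2 + 1/7 = 15/7
  6 + 7/15 = 97/15
  1 + 15/97 = 112/97
  4 + 97/112 = 545/112
  1 + 112/545 = 657/545
  3 + 545/657 = 2516/657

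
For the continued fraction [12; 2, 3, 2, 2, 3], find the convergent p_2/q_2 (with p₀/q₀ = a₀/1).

Using pₖ = aₖpₖ₋₁ + pₖ₋₂, qₖ = aₖqₖ₋₁ + qₖ₋₂ (with p₋₁=1, p₋₂=0, q₋₁=0, q₋₂=1):
  k=0: a=12, p=12, q=1
  k=1: a=2, p=25, q=2
  k=2: a=3, p=87, q=7

87/7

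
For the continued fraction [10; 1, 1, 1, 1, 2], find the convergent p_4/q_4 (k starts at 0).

53/5

Using pₖ = aₖpₖ₋₁ + pₖ₋₂, qₖ = aₖqₖ₋₁ + qₖ₋₂ (with p₋₁=1, p₋₂=0, q₋₁=0, q₋₂=1):
  k=0: a=10, p=10, q=1
  k=1: a=1, p=11, q=1
  k=2: a=1, p=21, q=2
  k=3: a=1, p=32, q=3
  k=4: a=1, p=53, q=5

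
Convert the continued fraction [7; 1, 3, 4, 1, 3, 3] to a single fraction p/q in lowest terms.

Fold from the inside: start with 3/1.
  3 + 1/3 = 10/3
  1 + 3/10 = 13/10
  4 + 10/13 = 62/13
  3 + 13/62 = 199/62
  1 + 62/199 = 261/199
  7 + 199/261 = 2026/261

2026/261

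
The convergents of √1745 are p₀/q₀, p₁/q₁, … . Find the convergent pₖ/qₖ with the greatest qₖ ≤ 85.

√1745 = [41; 1, 3, 2, 2, 3, 1, 82, …] (period length 7).
Convergents:
  p_0/q_0 = 41/1
  p_1/q_1 = 42/1
  p_2/q_2 = 167/4
  p_3/q_3 = 376/9
  p_4/q_4 = 919/22
  p_5/q_5 = 3133/75
  p_6/q_6 = 4052/97
q_5 = 75 ≤ 85 < 97 = q_6, so the answer is 3133/75.

3133/75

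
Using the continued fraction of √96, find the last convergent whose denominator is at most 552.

√96 = [9; 1, 3, 1, 18, …] (period length 4).
Convergents:
  p_0/q_0 = 9/1
  p_1/q_1 = 10/1
  p_2/q_2 = 39/4
  p_3/q_3 = 49/5
  p_4/q_4 = 921/94
  p_5/q_5 = 970/99
  p_6/q_6 = 3831/391
  p_7/q_7 = 4801/490
  p_8/q_8 = 90249/9211
q_7 = 490 ≤ 552 < 9211 = q_8, so the answer is 4801/490.

4801/490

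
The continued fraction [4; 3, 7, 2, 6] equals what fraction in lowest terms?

Fold from the inside: start with 6/1.
  2 + 1/6 = 13/6
  7 + 6/13 = 97/13
  3 + 13/97 = 304/97
  4 + 97/304 = 1313/304

1313/304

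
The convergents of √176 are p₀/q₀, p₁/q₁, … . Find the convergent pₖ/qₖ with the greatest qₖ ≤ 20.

√176 = [13; 3, 1, 3, 26, …] (period length 4).
Convergents:
  p_0/q_0 = 13/1
  p_1/q_1 = 40/3
  p_2/q_2 = 53/4
  p_3/q_3 = 199/15
  p_4/q_4 = 5227/394
q_3 = 15 ≤ 20 < 394 = q_4, so the answer is 199/15.

199/15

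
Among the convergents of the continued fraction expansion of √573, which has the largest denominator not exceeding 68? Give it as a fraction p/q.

√573 = [23; 1, 14, 1, 46, …] (period length 4).
Convergents:
  p_0/q_0 = 23/1
  p_1/q_1 = 24/1
  p_2/q_2 = 359/15
  p_3/q_3 = 383/16
  p_4/q_4 = 17977/751
q_3 = 16 ≤ 68 < 751 = q_4, so the answer is 383/16.

383/16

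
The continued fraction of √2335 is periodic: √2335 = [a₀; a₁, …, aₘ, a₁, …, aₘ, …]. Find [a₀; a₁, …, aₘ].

[48; 3, 9, 3, 96]

a₀ = ⌊√2335⌋ = 48.
With m₀=0, d₀=1 and mₖ₊₁ = dₖaₖ − mₖ, dₖ₊₁ = (n − mₖ₊₁²)/dₖ, aₖ₊₁ = ⌊(a₀+mₖ₊₁)/dₖ₊₁⌋:
  k=1: m=48, d=31, a=3
  k=2: m=45, d=10, a=9
  k=3: m=45, d=31, a=3
  k=4: m=48, d=1, a=96
d=1 and a=2a₀=96 at k=4, so the next step gives (m, d) = (48, 31) again — its k=1 value — and the period has length 4.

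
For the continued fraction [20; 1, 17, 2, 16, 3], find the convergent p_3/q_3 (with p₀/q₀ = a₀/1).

775/37

Using pₖ = aₖpₖ₋₁ + pₖ₋₂, qₖ = aₖqₖ₋₁ + qₖ₋₂ (with p₋₁=1, p₋₂=0, q₋₁=0, q₋₂=1):
  k=0: a=20, p=20, q=1
  k=1: a=1, p=21, q=1
  k=2: a=17, p=377, q=18
  k=3: a=2, p=775, q=37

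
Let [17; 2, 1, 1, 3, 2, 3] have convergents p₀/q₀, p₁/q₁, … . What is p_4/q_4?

313/18

Using pₖ = aₖpₖ₋₁ + pₖ₋₂, qₖ = aₖqₖ₋₁ + qₖ₋₂ (with p₋₁=1, p₋₂=0, q₋₁=0, q₋₂=1):
  k=0: a=17, p=17, q=1
  k=1: a=2, p=35, q=2
  k=2: a=1, p=52, q=3
  k=3: a=1, p=87, q=5
  k=4: a=3, p=313, q=18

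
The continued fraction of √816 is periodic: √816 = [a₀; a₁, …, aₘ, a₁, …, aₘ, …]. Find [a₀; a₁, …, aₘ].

a₀ = ⌊√816⌋ = 28.
With m₀=0, d₀=1 and mₖ₊₁ = dₖaₖ − mₖ, dₖ₊₁ = (n − mₖ₊₁²)/dₖ, aₖ₊₁ = ⌊(a₀+mₖ₊₁)/dₖ₊₁⌋:
  k=1: m=28, d=32, a=1
  k=2: m=4, d=25, a=1
  k=3: m=21, d=15, a=3
  k=4: m=24, d=16, a=3
  k=5: m=24, d=15, a=3
  k=6: m=21, d=25, a=1
  k=7: m=4, d=32, a=1
  k=8: m=28, d=1, a=56
d=1 and a=2a₀=56 at k=8, so the next step gives (m, d) = (28, 32) again — its k=1 value — and the period has length 8.

[28; 1, 1, 3, 3, 3, 1, 1, 56]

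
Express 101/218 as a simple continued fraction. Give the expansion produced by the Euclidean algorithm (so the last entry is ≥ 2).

[0; 2, 6, 3, 5]

101 = 0*218 + 101
218 = 2*101 + 16
101 = 6*16 + 5
16 = 3*5 + 1
5 = 5*1 + 0  (stop)
So 101/218 = [0; 2, 6, 3, 5].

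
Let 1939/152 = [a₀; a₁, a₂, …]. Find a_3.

1939 = 12·152 + 115   →  a_0 = 12
152 = 1·115 + 37   →  a_1 = 1
115 = 3·37 + 4   →  a_2 = 3
37 = 9·4 + 1   →  a_3 = 9

9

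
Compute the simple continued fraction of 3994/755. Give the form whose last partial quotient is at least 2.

[5; 3, 2, 4, 3, 1, 5]

3994 = 5·755 + 219
755 = 3·219 + 98
219 = 2·98 + 23
98 = 4·23 + 6
23 = 3·6 + 5
6 = 1·5 + 1
5 = 5·1 + 0  (stop)
So 3994/755 = [5; 3, 2, 4, 3, 1, 5].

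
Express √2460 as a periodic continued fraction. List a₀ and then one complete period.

[49; 1, 1, 2, 24, 2, 1, 1, 98]

a₀ = ⌊√2460⌋ = 49.
With m₀=0, d₀=1 and mₖ₊₁ = dₖaₖ − mₖ, dₖ₊₁ = (n − mₖ₊₁²)/dₖ, aₖ₊₁ = ⌊(a₀+mₖ₊₁)/dₖ₊₁⌋:
  k=1: m=49, d=59, a=1
  k=2: m=10, d=40, a=1
  k=3: m=30, d=39, a=2
  k=4: m=48, d=4, a=24
  k=5: m=48, d=39, a=2
  k=6: m=30, d=40, a=1
  k=7: m=10, d=59, a=1
  k=8: m=49, d=1, a=98
d=1 and a=2a₀=98 at k=8, so the next step gives (m, d) = (49, 59) again — its k=1 value — and the period has length 8.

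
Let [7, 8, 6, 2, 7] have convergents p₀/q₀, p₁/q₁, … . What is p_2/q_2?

349/49

Using pₖ = aₖpₖ₋₁ + pₖ₋₂, qₖ = aₖqₖ₋₁ + qₖ₋₂ (with p₋₁=1, p₋₂=0, q₋₁=0, q₋₂=1):
  k=0: a=7, p=7, q=1
  k=1: a=8, p=57, q=8
  k=2: a=6, p=349, q=49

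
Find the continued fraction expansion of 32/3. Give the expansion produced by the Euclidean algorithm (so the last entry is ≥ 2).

[10; 1, 2]

32 = 10·3 + 2
3 = 1·2 + 1
2 = 2·1 + 0  (stop)
So 32/3 = [10; 1, 2].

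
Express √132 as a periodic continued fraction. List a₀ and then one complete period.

[11; 2, 22]

a₀ = ⌊√132⌋ = 11.
With m₀=0, d₀=1 and mₖ₊₁ = dₖaₖ − mₖ, dₖ₊₁ = (n − mₖ₊₁²)/dₖ, aₖ₊₁ = ⌊(a₀+mₖ₊₁)/dₖ₊₁⌋:
  k=1: m=11, d=11, a=2
  k=2: m=11, d=1, a=22
d=1 and a=2a₀=22 at k=2, so the next step gives (m, d) = (11, 11) again — its k=1 value — and the period has length 2.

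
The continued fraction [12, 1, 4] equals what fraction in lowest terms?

64/5

Using pₖ = aₖpₖ₋₁ + pₖ₋₂ and qₖ = aₖqₖ₋₁ + qₖ₋₂:
  k=0: a=12, p=12, q=1
  k=1: a=1, p=13, q=1
  k=2: a=4, p=64, q=5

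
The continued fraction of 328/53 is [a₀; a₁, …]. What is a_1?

5

328 = 6·53 + 10   →  a_0 = 6
53 = 5·10 + 3   →  a_1 = 5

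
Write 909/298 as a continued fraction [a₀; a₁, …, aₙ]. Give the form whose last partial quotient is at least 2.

909 = 3×298 + 15
298 = 19×15 + 13
15 = 1×13 + 2
13 = 6×2 + 1
2 = 2×1 + 0  (stop)
So 909/298 = [3; 19, 1, 6, 2].

[3; 19, 1, 6, 2]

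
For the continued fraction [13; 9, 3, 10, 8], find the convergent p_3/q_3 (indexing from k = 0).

3788/289

Using pₖ = aₖpₖ₋₁ + pₖ₋₂, qₖ = aₖqₖ₋₁ + qₖ₋₂ (with p₋₁=1, p₋₂=0, q₋₁=0, q₋₂=1):
  k=0: a=13, p=13, q=1
  k=1: a=9, p=118, q=9
  k=2: a=3, p=367, q=28
  k=3: a=10, p=3788, q=289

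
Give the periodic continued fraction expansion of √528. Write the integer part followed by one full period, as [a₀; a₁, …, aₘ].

[22; 1, 44]

a₀ = ⌊√528⌋ = 22.
With m₀=0, d₀=1 and mₖ₊₁ = dₖaₖ − mₖ, dₖ₊₁ = (n − mₖ₊₁²)/dₖ, aₖ₊₁ = ⌊(a₀+mₖ₊₁)/dₖ₊₁⌋:
  k=1: m=22, d=44, a=1
  k=2: m=22, d=1, a=44
d=1 and a=2a₀=44 at k=2, so the next step gives (m, d) = (22, 44) again — its k=1 value — and the period has length 2.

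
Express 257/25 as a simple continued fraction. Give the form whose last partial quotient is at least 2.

257 = 10·25 + 7
25 = 3·7 + 4
7 = 1·4 + 3
4 = 1·3 + 1
3 = 3·1 + 0  (stop)
So 257/25 = [10; 3, 1, 1, 3].

[10; 3, 1, 1, 3]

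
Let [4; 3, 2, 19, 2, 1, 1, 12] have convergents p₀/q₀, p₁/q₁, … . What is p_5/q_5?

1779/415

Using pₖ = aₖpₖ₋₁ + pₖ₋₂, qₖ = aₖqₖ₋₁ + qₖ₋₂ (with p₋₁=1, p₋₂=0, q₋₁=0, q₋₂=1):
  k=0: a=4, p=4, q=1
  k=1: a=3, p=13, q=3
  k=2: a=2, p=30, q=7
  k=3: a=19, p=583, q=136
  k=4: a=2, p=1196, q=279
  k=5: a=1, p=1779, q=415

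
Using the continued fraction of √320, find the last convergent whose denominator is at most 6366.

√320 = [17; 1, 7, 1, 34, …] (period length 4).
Convergents:
  p_0/q_0 = 17/1
  p_1/q_1 = 18/1
  p_2/q_2 = 143/8
  p_3/q_3 = 161/9
  p_4/q_4 = 5617/314
  p_5/q_5 = 5778/323
  p_6/q_6 = 46063/2575
  p_7/q_7 = 51841/2898
  p_8/q_8 = 1808657/101107
q_7 = 2898 ≤ 6366 < 101107 = q_8, so the answer is 51841/2898.

51841/2898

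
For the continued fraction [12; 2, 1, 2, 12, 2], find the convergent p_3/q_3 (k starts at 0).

Using pₖ = aₖpₖ₋₁ + pₖ₋₂, qₖ = aₖqₖ₋₁ + qₖ₋₂ (with p₋₁=1, p₋₂=0, q₋₁=0, q₋₂=1):
  k=0: a=12, p=12, q=1
  k=1: a=2, p=25, q=2
  k=2: a=1, p=37, q=3
  k=3: a=2, p=99, q=8

99/8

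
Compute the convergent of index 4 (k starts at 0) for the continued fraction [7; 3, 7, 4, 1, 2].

827/113

Using pₖ = aₖpₖ₋₁ + pₖ₋₂, qₖ = aₖqₖ₋₁ + qₖ₋₂ (with p₋₁=1, p₋₂=0, q₋₁=0, q₋₂=1):
  k=0: a=7, p=7, q=1
  k=1: a=3, p=22, q=3
  k=2: a=7, p=161, q=22
  k=3: a=4, p=666, q=91
  k=4: a=1, p=827, q=113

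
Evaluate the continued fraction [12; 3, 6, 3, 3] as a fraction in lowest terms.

Fold from the inside: start with 3/1.
  3 + 1/3 = 10/3
  6 + 3/10 = 63/10
  3 + 10/63 = 199/63
  12 + 63/199 = 2451/199

2451/199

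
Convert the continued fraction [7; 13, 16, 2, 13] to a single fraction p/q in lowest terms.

41129/5812

Fold from the inside: start with 13/1.
  2 + 1/13 = 27/13
  16 + 13/27 = 445/27
  13 + 27/445 = 5812/445
  7 + 445/5812 = 41129/5812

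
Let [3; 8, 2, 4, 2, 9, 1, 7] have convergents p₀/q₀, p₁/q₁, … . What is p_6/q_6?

5507/1766

Using pₖ = aₖpₖ₋₁ + pₖ₋₂, qₖ = aₖqₖ₋₁ + qₖ₋₂ (with p₋₁=1, p₋₂=0, q₋₁=0, q₋₂=1):
  k=0: a=3, p=3, q=1
  k=1: a=8, p=25, q=8
  k=2: a=2, p=53, q=17
  k=3: a=4, p=237, q=76
  k=4: a=2, p=527, q=169
  k=5: a=9, p=4980, q=1597
  k=6: a=1, p=5507, q=1766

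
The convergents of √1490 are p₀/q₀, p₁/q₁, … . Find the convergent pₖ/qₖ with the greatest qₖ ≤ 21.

193/5

√1490 = [38; 1, 1, 1, 1, 76, …] (period length 5).
Convergents:
  p_0/q_0 = 38/1
  p_1/q_1 = 39/1
  p_2/q_2 = 77/2
  p_3/q_3 = 116/3
  p_4/q_4 = 193/5
  p_5/q_5 = 14784/383
q_4 = 5 ≤ 21 < 383 = q_5, so the answer is 193/5.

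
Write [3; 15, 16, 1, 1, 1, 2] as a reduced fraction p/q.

6142/2003

Fold from the inside: start with 2/1.
  1 + 1/2 = 3/2
  1 + 2/3 = 5/3
  1 + 3/5 = 8/5
  16 + 5/8 = 133/8
  15 + 8/133 = 2003/133
  3 + 133/2003 = 6142/2003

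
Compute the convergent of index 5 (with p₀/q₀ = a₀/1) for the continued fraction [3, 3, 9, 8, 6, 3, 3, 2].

14605/4397

Using pₖ = aₖpₖ₋₁ + pₖ₋₂, qₖ = aₖqₖ₋₁ + qₖ₋₂ (with p₋₁=1, p₋₂=0, q₋₁=0, q₋₂=1):
  k=0: a=3, p=3, q=1
  k=1: a=3, p=10, q=3
  k=2: a=9, p=93, q=28
  k=3: a=8, p=754, q=227
  k=4: a=6, p=4617, q=1390
  k=5: a=3, p=14605, q=4397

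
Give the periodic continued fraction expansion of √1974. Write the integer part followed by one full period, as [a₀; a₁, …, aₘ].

a₀ = ⌊√1974⌋ = 44.

[44; 2, 3, 17, 2, 17, 3, 2, 88]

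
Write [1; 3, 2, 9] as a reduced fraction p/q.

Fold from the inside: start with 9/1.
  2 + 1/9 = 19/9
  3 + 9/19 = 66/19
  1 + 19/66 = 85/66

85/66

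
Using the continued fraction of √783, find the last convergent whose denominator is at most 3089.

86157/3079

√783 = [27; 1, 54, …] (period length 2).
Convergents:
  p_0/q_0 = 27/1
  p_1/q_1 = 28/1
  p_2/q_2 = 1539/55
  p_3/q_3 = 1567/56
  p_4/q_4 = 86157/3079
  p_5/q_5 = 87724/3135
q_4 = 3079 ≤ 3089 < 3135 = q_5, so the answer is 86157/3079.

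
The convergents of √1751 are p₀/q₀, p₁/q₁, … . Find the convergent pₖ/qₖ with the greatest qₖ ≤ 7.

251/6

√1751 = [41; 1, 5, 2, 4, 2, 5, 1, 82, …] (period length 8).
Convergents:
  p_0/q_0 = 41/1
  p_1/q_1 = 42/1
  p_2/q_2 = 251/6
  p_3/q_3 = 544/13
q_2 = 6 ≤ 7 < 13 = q_3, so the answer is 251/6.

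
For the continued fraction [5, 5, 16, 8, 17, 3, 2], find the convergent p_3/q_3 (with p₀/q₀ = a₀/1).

3394/653

Using pₖ = aₖpₖ₋₁ + pₖ₋₂, qₖ = aₖqₖ₋₁ + qₖ₋₂ (with p₋₁=1, p₋₂=0, q₋₁=0, q₋₂=1):
  k=0: a=5, p=5, q=1
  k=1: a=5, p=26, q=5
  k=2: a=16, p=421, q=81
  k=3: a=8, p=3394, q=653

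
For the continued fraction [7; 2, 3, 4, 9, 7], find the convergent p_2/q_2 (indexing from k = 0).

52/7

Using pₖ = aₖpₖ₋₁ + pₖ₋₂, qₖ = aₖqₖ₋₁ + qₖ₋₂ (with p₋₁=1, p₋₂=0, q₋₁=0, q₋₂=1):
  k=0: a=7, p=7, q=1
  k=1: a=2, p=15, q=2
  k=2: a=3, p=52, q=7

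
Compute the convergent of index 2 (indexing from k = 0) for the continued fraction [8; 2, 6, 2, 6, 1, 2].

110/13

Using pₖ = aₖpₖ₋₁ + pₖ₋₂, qₖ = aₖqₖ₋₁ + qₖ₋₂ (with p₋₁=1, p₋₂=0, q₋₁=0, q₋₂=1):
  k=0: a=8, p=8, q=1
  k=1: a=2, p=17, q=2
  k=2: a=6, p=110, q=13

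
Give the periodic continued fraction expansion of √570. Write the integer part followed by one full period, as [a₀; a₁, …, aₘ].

[23; 1, 6, 1, 46]

a₀ = ⌊√570⌋ = 23.
With m₀=0, d₀=1 and mₖ₊₁ = dₖaₖ − mₖ, dₖ₊₁ = (n − mₖ₊₁²)/dₖ, aₖ₊₁ = ⌊(a₀+mₖ₊₁)/dₖ₊₁⌋:
  k=1: m=23, d=41, a=1
  k=2: m=18, d=6, a=6
  k=3: m=18, d=41, a=1
  k=4: m=23, d=1, a=46
d=1 and a=2a₀=46 at k=4, so the next step gives (m, d) = (23, 41) again — its k=1 value — and the period has length 4.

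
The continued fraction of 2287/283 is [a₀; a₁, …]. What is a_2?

2287 = 8·283 + 23   →  a_0 = 8
283 = 12·23 + 7   →  a_1 = 12
23 = 3·7 + 2   →  a_2 = 3

3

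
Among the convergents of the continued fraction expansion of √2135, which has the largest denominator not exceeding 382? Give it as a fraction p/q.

√2135 = [46; 4, 1, 5, 1, 4, 92, …] (period length 6).
Convergents:
  p_0/q_0 = 46/1
  p_1/q_1 = 185/4
  p_2/q_2 = 231/5
  p_3/q_3 = 1340/29
  p_4/q_4 = 1571/34
  p_5/q_5 = 7624/165
  p_6/q_6 = 702979/15214
q_5 = 165 ≤ 382 < 15214 = q_6, so the answer is 7624/165.

7624/165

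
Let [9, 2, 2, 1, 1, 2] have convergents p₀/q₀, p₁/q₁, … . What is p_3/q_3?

Using pₖ = aₖpₖ₋₁ + pₖ₋₂, qₖ = aₖqₖ₋₁ + qₖ₋₂ (with p₋₁=1, p₋₂=0, q₋₁=0, q₋₂=1):
  k=0: a=9, p=9, q=1
  k=1: a=2, p=19, q=2
  k=2: a=2, p=47, q=5
  k=3: a=1, p=66, q=7

66/7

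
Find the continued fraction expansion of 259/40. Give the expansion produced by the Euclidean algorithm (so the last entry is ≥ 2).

[6; 2, 9, 2]

259 = 6*40 + 19
40 = 2*19 + 2
19 = 9*2 + 1
2 = 2*1 + 0  (stop)
So 259/40 = [6; 2, 9, 2].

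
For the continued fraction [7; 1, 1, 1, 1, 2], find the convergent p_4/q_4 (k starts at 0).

Using pₖ = aₖpₖ₋₁ + pₖ₋₂, qₖ = aₖqₖ₋₁ + qₖ₋₂ (with p₋₁=1, p₋₂=0, q₋₁=0, q₋₂=1):
  k=0: a=7, p=7, q=1
  k=1: a=1, p=8, q=1
  k=2: a=1, p=15, q=2
  k=3: a=1, p=23, q=3
  k=4: a=1, p=38, q=5

38/5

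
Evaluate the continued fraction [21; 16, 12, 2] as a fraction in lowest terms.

Using pₖ = aₖpₖ₋₁ + pₖ₋₂ and qₖ = aₖqₖ₋₁ + qₖ₋₂:
  k=0: a=21, p=21, q=1
  k=1: a=16, p=337, q=16
  k=2: a=12, p=4065, q=193
  k=3: a=2, p=8467, q=402

8467/402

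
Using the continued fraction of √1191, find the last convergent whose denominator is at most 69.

√1191 = [34; 1, 1, 22, 1, 1, 68, …] (period length 6).
Convergents:
  p_0/q_0 = 34/1
  p_1/q_1 = 35/1
  p_2/q_2 = 69/2
  p_3/q_3 = 1553/45
  p_4/q_4 = 1622/47
  p_5/q_5 = 3175/92
q_4 = 47 ≤ 69 < 92 = q_5, so the answer is 1622/47.

1622/47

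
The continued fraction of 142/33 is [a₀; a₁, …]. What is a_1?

3

142 = 4·33 + 10   →  a_0 = 4
33 = 3·10 + 3   →  a_1 = 3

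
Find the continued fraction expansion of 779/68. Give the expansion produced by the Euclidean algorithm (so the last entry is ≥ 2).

779 = 11·68 + 31
68 = 2·31 + 6
31 = 5·6 + 1
6 = 6·1 + 0  (stop)
So 779/68 = [11; 2, 5, 6].

[11; 2, 5, 6]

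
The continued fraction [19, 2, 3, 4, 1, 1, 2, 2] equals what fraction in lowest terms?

7948/409

Using pₖ = aₖpₖ₋₁ + pₖ₋₂ and qₖ = aₖqₖ₋₁ + qₖ₋₂:
  k=0: a=19, p=19, q=1
  k=1: a=2, p=39, q=2
  k=2: a=3, p=136, q=7
  k=3: a=4, p=583, q=30
  k=4: a=1, p=719, q=37
  k=5: a=1, p=1302, q=67
  k=6: a=2, p=3323, q=171
  k=7: a=2, p=7948, q=409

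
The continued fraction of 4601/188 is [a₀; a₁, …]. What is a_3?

4601 = 24·188 + 89   →  a_0 = 24
188 = 2·89 + 10   →  a_1 = 2
89 = 8·10 + 9   →  a_2 = 8
10 = 1·9 + 1   →  a_3 = 1

1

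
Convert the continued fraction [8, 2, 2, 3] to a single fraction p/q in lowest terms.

143/17

Using pₖ = aₖpₖ₋₁ + pₖ₋₂ and qₖ = aₖqₖ₋₁ + qₖ₋₂:
  k=0: a=8, p=8, q=1
  k=1: a=2, p=17, q=2
  k=2: a=2, p=42, q=5
  k=3: a=3, p=143, q=17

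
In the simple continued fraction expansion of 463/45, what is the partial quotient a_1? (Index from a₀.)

463 = 10·45 + 13   →  a_0 = 10
45 = 3·13 + 6   →  a_1 = 3

3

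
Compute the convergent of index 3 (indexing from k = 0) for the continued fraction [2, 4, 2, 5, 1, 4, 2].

109/49

Using pₖ = aₖpₖ₋₁ + pₖ₋₂, qₖ = aₖqₖ₋₁ + qₖ₋₂ (with p₋₁=1, p₋₂=0, q₋₁=0, q₋₂=1):
  k=0: a=2, p=2, q=1
  k=1: a=4, p=9, q=4
  k=2: a=2, p=20, q=9
  k=3: a=5, p=109, q=49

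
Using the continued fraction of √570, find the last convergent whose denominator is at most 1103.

9144/383

√570 = [23; 1, 6, 1, 46, …] (period length 4).
Convergents:
  p_0/q_0 = 23/1
  p_1/q_1 = 24/1
  p_2/q_2 = 167/7
  p_3/q_3 = 191/8
  p_4/q_4 = 8953/375
  p_5/q_5 = 9144/383
  p_6/q_6 = 63817/2673
q_5 = 383 ≤ 1103 < 2673 = q_6, so the answer is 9144/383.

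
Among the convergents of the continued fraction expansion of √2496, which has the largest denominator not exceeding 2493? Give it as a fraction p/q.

√2496 = [49; 1, 23, 1, 98, …] (period length 4).
Convergents:
  p_0/q_0 = 49/1
  p_1/q_1 = 50/1
  p_2/q_2 = 1199/24
  p_3/q_3 = 1249/25
  p_4/q_4 = 123601/2474
  p_5/q_5 = 124850/2499
q_4 = 2474 ≤ 2493 < 2499 = q_5, so the answer is 123601/2474.

123601/2474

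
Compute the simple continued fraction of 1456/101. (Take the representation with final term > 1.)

1456 = 14*101 + 42
101 = 2*42 + 17
42 = 2*17 + 8
17 = 2*8 + 1
8 = 8*1 + 0  (stop)
So 1456/101 = [14; 2, 2, 2, 8].

[14; 2, 2, 2, 8]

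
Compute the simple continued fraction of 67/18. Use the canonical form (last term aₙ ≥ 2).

67 = 3·18 + 13
18 = 1·13 + 5
13 = 2·5 + 3
5 = 1·3 + 2
3 = 1·2 + 1
2 = 2·1 + 0  (stop)
So 67/18 = [3; 1, 2, 1, 1, 2].

[3; 1, 2, 1, 1, 2]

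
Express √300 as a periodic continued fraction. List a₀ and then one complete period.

[17; 3, 8, 3, 34]

a₀ = ⌊√300⌋ = 17.
With m₀=0, d₀=1 and mₖ₊₁ = dₖaₖ − mₖ, dₖ₊₁ = (n − mₖ₊₁²)/dₖ, aₖ₊₁ = ⌊(a₀+mₖ₊₁)/dₖ₊₁⌋:
  k=1: m=17, d=11, a=3
  k=2: m=16, d=4, a=8
  k=3: m=16, d=11, a=3
  k=4: m=17, d=1, a=34
d=1 and a=2a₀=34 at k=4, so the next step gives (m, d) = (17, 11) again — its k=1 value — and the period has length 4.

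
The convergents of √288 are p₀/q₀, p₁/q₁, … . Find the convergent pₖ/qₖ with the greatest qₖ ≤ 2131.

19601/1155

√288 = [16; 1, 32, …] (period length 2).
Convergents:
  p_0/q_0 = 16/1
  p_1/q_1 = 17/1
  p_2/q_2 = 560/33
  p_3/q_3 = 577/34
  p_4/q_4 = 19024/1121
  p_5/q_5 = 19601/1155
  p_6/q_6 = 646256/38081
q_5 = 1155 ≤ 2131 < 38081 = q_6, so the answer is 19601/1155.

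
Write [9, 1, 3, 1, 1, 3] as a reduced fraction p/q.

313/32

Using pₖ = aₖpₖ₋₁ + pₖ₋₂ and qₖ = aₖqₖ₋₁ + qₖ₋₂:
  k=0: a=9, p=9, q=1
  k=1: a=1, p=10, q=1
  k=2: a=3, p=39, q=4
  k=3: a=1, p=49, q=5
  k=4: a=1, p=88, q=9
  k=5: a=3, p=313, q=32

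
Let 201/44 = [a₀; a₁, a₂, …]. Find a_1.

1

201 = 4·44 + 25   →  a_0 = 4
44 = 1·25 + 19   →  a_1 = 1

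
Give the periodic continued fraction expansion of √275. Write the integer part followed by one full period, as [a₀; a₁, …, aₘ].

[16; 1, 1, 2, 1, 1, 32]

a₀ = ⌊√275⌋ = 16.
With m₀=0, d₀=1 and mₖ₊₁ = dₖaₖ − mₖ, dₖ₊₁ = (n − mₖ₊₁²)/dₖ, aₖ₊₁ = ⌊(a₀+mₖ₊₁)/dₖ₊₁⌋:
  k=1: m=16, d=19, a=1
  k=2: m=3, d=14, a=1
  k=3: m=11, d=11, a=2
  k=4: m=11, d=14, a=1
  k=5: m=3, d=19, a=1
  k=6: m=16, d=1, a=32
d=1 and a=2a₀=32 at k=6, so the next step gives (m, d) = (16, 19) again — its k=1 value — and the period has length 6.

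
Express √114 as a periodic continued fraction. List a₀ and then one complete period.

a₀ = ⌊√114⌋ = 10.
With m₀=0, d₀=1 and mₖ₊₁ = dₖaₖ − mₖ, dₖ₊₁ = (n − mₖ₊₁²)/dₖ, aₖ₊₁ = ⌊(a₀+mₖ₊₁)/dₖ₊₁⌋:
  k=1: m=10, d=14, a=1
  k=2: m=4, d=7, a=2
  k=3: m=10, d=2, a=10
  k=4: m=10, d=7, a=2
  k=5: m=4, d=14, a=1
  k=6: m=10, d=1, a=20
d=1 and a=2a₀=20 at k=6, so the next step gives (m, d) = (10, 14) again — its k=1 value — and the period has length 6.

[10; 1, 2, 10, 2, 1, 20]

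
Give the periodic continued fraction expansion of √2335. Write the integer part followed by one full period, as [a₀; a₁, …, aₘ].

[48; 3, 9, 3, 96]

a₀ = ⌊√2335⌋ = 48.
With m₀=0, d₀=1 and mₖ₊₁ = dₖaₖ − mₖ, dₖ₊₁ = (n − mₖ₊₁²)/dₖ, aₖ₊₁ = ⌊(a₀+mₖ₊₁)/dₖ₊₁⌋:
  k=1: m=48, d=31, a=3
  k=2: m=45, d=10, a=9
  k=3: m=45, d=31, a=3
  k=4: m=48, d=1, a=96
d=1 and a=2a₀=96 at k=4, so the next step gives (m, d) = (48, 31) again — its k=1 value — and the period has length 4.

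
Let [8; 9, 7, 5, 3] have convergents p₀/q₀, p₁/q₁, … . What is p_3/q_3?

2668/329

Using pₖ = aₖpₖ₋₁ + pₖ₋₂, qₖ = aₖqₖ₋₁ + qₖ₋₂ (with p₋₁=1, p₋₂=0, q₋₁=0, q₋₂=1):
  k=0: a=8, p=8, q=1
  k=1: a=9, p=73, q=9
  k=2: a=7, p=519, q=64
  k=3: a=5, p=2668, q=329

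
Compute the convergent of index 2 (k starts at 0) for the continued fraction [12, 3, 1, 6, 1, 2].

49/4

Using pₖ = aₖpₖ₋₁ + pₖ₋₂, qₖ = aₖqₖ₋₁ + qₖ₋₂ (with p₋₁=1, p₋₂=0, q₋₁=0, q₋₂=1):
  k=0: a=12, p=12, q=1
  k=1: a=3, p=37, q=3
  k=2: a=1, p=49, q=4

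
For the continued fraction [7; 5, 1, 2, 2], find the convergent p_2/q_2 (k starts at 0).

Using pₖ = aₖpₖ₋₁ + pₖ₋₂, qₖ = aₖqₖ₋₁ + qₖ₋₂ (with p₋₁=1, p₋₂=0, q₋₁=0, q₋₂=1):
  k=0: a=7, p=7, q=1
  k=1: a=5, p=36, q=5
  k=2: a=1, p=43, q=6

43/6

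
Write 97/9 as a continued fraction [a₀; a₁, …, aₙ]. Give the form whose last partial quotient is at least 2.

97 = 10·9 + 7
9 = 1·7 + 2
7 = 3·2 + 1
2 = 2·1 + 0  (stop)
So 97/9 = [10; 1, 3, 2].

[10; 1, 3, 2]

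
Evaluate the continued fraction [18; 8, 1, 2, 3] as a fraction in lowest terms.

1576/87

Using pₖ = aₖpₖ₋₁ + pₖ₋₂ and qₖ = aₖqₖ₋₁ + qₖ₋₂:
  k=0: a=18, p=18, q=1
  k=1: a=8, p=145, q=8
  k=2: a=1, p=163, q=9
  k=3: a=2, p=471, q=26
  k=4: a=3, p=1576, q=87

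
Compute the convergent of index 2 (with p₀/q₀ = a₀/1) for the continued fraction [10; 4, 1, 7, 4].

51/5

Using pₖ = aₖpₖ₋₁ + pₖ₋₂, qₖ = aₖqₖ₋₁ + qₖ₋₂ (with p₋₁=1, p₋₂=0, q₋₁=0, q₋₂=1):
  k=0: a=10, p=10, q=1
  k=1: a=4, p=41, q=4
  k=2: a=1, p=51, q=5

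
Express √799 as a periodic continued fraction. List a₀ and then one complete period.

a₀ = ⌊√799⌋ = 28.
With m₀=0, d₀=1 and mₖ₊₁ = dₖaₖ − mₖ, dₖ₊₁ = (n − mₖ₊₁²)/dₖ, aₖ₊₁ = ⌊(a₀+mₖ₊₁)/dₖ₊₁⌋:
  k=1: m=28, d=15, a=3
  k=2: m=17, d=34, a=1
  k=3: m=17, d=15, a=3
  k=4: m=28, d=1, a=56
d=1 and a=2a₀=56 at k=4, so the next step gives (m, d) = (28, 15) again — its k=1 value — and the period has length 4.

[28; 3, 1, 3, 56]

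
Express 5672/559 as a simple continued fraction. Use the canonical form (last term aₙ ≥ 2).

5672 = 10·559 + 82
559 = 6·82 + 67
82 = 1·67 + 15
67 = 4·15 + 7
15 = 2·7 + 1
7 = 7·1 + 0  (stop)
So 5672/559 = [10; 6, 1, 4, 2, 7].

[10; 6, 1, 4, 2, 7]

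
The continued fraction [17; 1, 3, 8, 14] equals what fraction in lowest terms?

8275/466

Using pₖ = aₖpₖ₋₁ + pₖ₋₂ and qₖ = aₖqₖ₋₁ + qₖ₋₂:
  k=0: a=17, p=17, q=1
  k=1: a=1, p=18, q=1
  k=2: a=3, p=71, q=4
  k=3: a=8, p=586, q=33
  k=4: a=14, p=8275, q=466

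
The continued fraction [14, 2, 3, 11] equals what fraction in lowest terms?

1140/79

Using pₖ = aₖpₖ₋₁ + pₖ₋₂ and qₖ = aₖqₖ₋₁ + qₖ₋₂:
  k=0: a=14, p=14, q=1
  k=1: a=2, p=29, q=2
  k=2: a=3, p=101, q=7
  k=3: a=11, p=1140, q=79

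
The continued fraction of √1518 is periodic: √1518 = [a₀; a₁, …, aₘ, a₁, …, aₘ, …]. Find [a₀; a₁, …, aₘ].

a₀ = ⌊√1518⌋ = 38.

[38; 1, 24, 1, 76]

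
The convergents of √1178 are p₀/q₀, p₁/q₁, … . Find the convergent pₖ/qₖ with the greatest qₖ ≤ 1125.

√1178 = [34; 3, 9, 2, 9, 3, 68, …] (period length 6).
Convergents:
  p_0/q_0 = 34/1
  p_1/q_1 = 103/3
  p_2/q_2 = 961/28
  p_3/q_3 = 2025/59
  p_4/q_4 = 19186/559
  p_5/q_5 = 59583/1736
q_4 = 559 ≤ 1125 < 1736 = q_5, so the answer is 19186/559.

19186/559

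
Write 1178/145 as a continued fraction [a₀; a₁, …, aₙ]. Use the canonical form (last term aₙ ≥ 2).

[8; 8, 18]

1178 = 8·145 + 18
145 = 8·18 + 1
18 = 18·1 + 0  (stop)
So 1178/145 = [8; 8, 18].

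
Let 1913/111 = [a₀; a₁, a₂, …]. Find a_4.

2

1913 = 17·111 + 26   →  a_0 = 17
111 = 4·26 + 7   →  a_1 = 4
26 = 3·7 + 5   →  a_2 = 3
7 = 1·5 + 2   →  a_3 = 1
5 = 2·2 + 1   →  a_4 = 2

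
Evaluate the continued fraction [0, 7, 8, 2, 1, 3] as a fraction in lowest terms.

Using pₖ = aₖpₖ₋₁ + pₖ₋₂ and qₖ = aₖqₖ₋₁ + qₖ₋₂:
  k=0: a=0, p=0, q=1
  k=1: a=7, p=1, q=7
  k=2: a=8, p=8, q=57
  k=3: a=2, p=17, q=121
  k=4: a=1, p=25, q=178
  k=5: a=3, p=92, q=655

92/655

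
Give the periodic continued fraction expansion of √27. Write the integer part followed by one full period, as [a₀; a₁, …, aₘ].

[5; 5, 10]

a₀ = ⌊√27⌋ = 5.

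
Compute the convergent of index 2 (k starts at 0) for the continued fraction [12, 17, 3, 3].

627/52

Using pₖ = aₖpₖ₋₁ + pₖ₋₂, qₖ = aₖqₖ₋₁ + qₖ₋₂ (with p₋₁=1, p₋₂=0, q₋₁=0, q₋₂=1):
  k=0: a=12, p=12, q=1
  k=1: a=17, p=205, q=17
  k=2: a=3, p=627, q=52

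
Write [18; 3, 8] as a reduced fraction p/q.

Fold from the inside: start with 8/1.
  3 + 1/8 = 25/8
  18 + 8/25 = 458/25

458/25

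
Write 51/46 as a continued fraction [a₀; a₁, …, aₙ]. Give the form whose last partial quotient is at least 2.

51 = 1·46 + 5
46 = 9·5 + 1
5 = 5·1 + 0  (stop)
So 51/46 = [1; 9, 5].

[1; 9, 5]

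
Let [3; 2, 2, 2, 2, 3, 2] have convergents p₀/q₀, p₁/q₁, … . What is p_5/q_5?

Using pₖ = aₖpₖ₋₁ + pₖ₋₂, qₖ = aₖqₖ₋₁ + qₖ₋₂ (with p₋₁=1, p₋₂=0, q₋₁=0, q₋₂=1):
  k=0: a=3, p=3, q=1
  k=1: a=2, p=7, q=2
  k=2: a=2, p=17, q=5
  k=3: a=2, p=41, q=12
  k=4: a=2, p=99, q=29
  k=5: a=3, p=338, q=99

338/99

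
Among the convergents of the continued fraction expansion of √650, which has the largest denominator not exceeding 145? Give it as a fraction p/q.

2575/101

√650 = [25; 2, 50, …] (period length 2).
Convergents:
  p_0/q_0 = 25/1
  p_1/q_1 = 51/2
  p_2/q_2 = 2575/101
  p_3/q_3 = 5201/204
q_2 = 101 ≤ 145 < 204 = q_3, so the answer is 2575/101.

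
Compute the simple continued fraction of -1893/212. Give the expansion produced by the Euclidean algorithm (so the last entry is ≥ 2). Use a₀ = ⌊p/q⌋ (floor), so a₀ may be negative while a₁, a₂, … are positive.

-1893 = -9*212 + 15
212 = 14*15 + 2
15 = 7*2 + 1
2 = 2*1 + 0  (stop)
So -1893/212 = [-9; 14, 7, 2].

[-9; 14, 7, 2]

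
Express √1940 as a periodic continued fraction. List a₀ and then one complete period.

a₀ = ⌊√1940⌋ = 44.

[44; 22, 88]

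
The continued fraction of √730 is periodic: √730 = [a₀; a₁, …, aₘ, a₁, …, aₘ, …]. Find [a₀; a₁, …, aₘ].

a₀ = ⌊√730⌋ = 27.
With m₀=0, d₀=1 and mₖ₊₁ = dₖaₖ − mₖ, dₖ₊₁ = (n − mₖ₊₁²)/dₖ, aₖ₊₁ = ⌊(a₀+mₖ₊₁)/dₖ₊₁⌋:
  k=1: m=27, d=1, a=54
d=1 and a=2a₀=54 at k=1, so the next step gives (m, d) = (27, 1) again — its k=1 value — and the period has length 1.

[27; 54]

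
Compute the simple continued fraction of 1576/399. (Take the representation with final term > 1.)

1576 = 3·399 + 379
399 = 1·379 + 20
379 = 18·20 + 19
20 = 1·19 + 1
19 = 19·1 + 0  (stop)
So 1576/399 = [3; 1, 18, 1, 19].

[3; 1, 18, 1, 19]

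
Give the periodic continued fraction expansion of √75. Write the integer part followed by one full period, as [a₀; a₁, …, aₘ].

a₀ = ⌊√75⌋ = 8.

[8; 1, 1, 1, 16]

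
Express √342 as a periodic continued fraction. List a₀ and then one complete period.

[18; 2, 36]

a₀ = ⌊√342⌋ = 18.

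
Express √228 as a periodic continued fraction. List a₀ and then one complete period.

[15; 10, 30]

a₀ = ⌊√228⌋ = 15.
With m₀=0, d₀=1 and mₖ₊₁ = dₖaₖ − mₖ, dₖ₊₁ = (n − mₖ₊₁²)/dₖ, aₖ₊₁ = ⌊(a₀+mₖ₊₁)/dₖ₊₁⌋:
  k=1: m=15, d=3, a=10
  k=2: m=15, d=1, a=30
d=1 and a=2a₀=30 at k=2, so the next step gives (m, d) = (15, 3) again — its k=1 value — and the period has length 2.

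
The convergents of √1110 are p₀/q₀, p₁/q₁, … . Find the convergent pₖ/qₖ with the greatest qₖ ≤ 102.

√1110 = [33; 3, 6, 3, 66, …] (period length 4).
Convergents:
  p_0/q_0 = 33/1
  p_1/q_1 = 100/3
  p_2/q_2 = 633/19
  p_3/q_3 = 1999/60
  p_4/q_4 = 132567/3979
q_3 = 60 ≤ 102 < 3979 = q_4, so the answer is 1999/60.

1999/60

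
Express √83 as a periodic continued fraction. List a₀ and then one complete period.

a₀ = ⌊√83⌋ = 9.
With m₀=0, d₀=1 and mₖ₊₁ = dₖaₖ − mₖ, dₖ₊₁ = (n − mₖ₊₁²)/dₖ, aₖ₊₁ = ⌊(a₀+mₖ₊₁)/dₖ₊₁⌋:
  k=1: m=9, d=2, a=9
  k=2: m=9, d=1, a=18
d=1 and a=2a₀=18 at k=2, so the next step gives (m, d) = (9, 2) again — its k=1 value — and the period has length 2.

[9; 9, 18]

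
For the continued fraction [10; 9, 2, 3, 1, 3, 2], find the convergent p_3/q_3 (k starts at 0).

667/66

Using pₖ = aₖpₖ₋₁ + pₖ₋₂, qₖ = aₖqₖ₋₁ + qₖ₋₂ (with p₋₁=1, p₋₂=0, q₋₁=0, q₋₂=1):
  k=0: a=10, p=10, q=1
  k=1: a=9, p=91, q=9
  k=2: a=2, p=192, q=19
  k=3: a=3, p=667, q=66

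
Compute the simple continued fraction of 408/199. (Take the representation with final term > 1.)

408 = 2×199 + 10
199 = 19×10 + 9
10 = 1×9 + 1
9 = 9×1 + 0  (stop)
So 408/199 = [2; 19, 1, 9].

[2; 19, 1, 9]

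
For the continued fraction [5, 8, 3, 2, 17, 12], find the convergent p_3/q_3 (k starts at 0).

Using pₖ = aₖpₖ₋₁ + pₖ₋₂, qₖ = aₖqₖ₋₁ + qₖ₋₂ (with p₋₁=1, p₋₂=0, q₋₁=0, q₋₂=1):
  k=0: a=5, p=5, q=1
  k=1: a=8, p=41, q=8
  k=2: a=3, p=128, q=25
  k=3: a=2, p=297, q=58

297/58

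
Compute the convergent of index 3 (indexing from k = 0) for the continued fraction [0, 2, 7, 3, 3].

22/47

Using pₖ = aₖpₖ₋₁ + pₖ₋₂, qₖ = aₖqₖ₋₁ + qₖ₋₂ (with p₋₁=1, p₋₂=0, q₋₁=0, q₋₂=1):
  k=0: a=0, p=0, q=1
  k=1: a=2, p=1, q=2
  k=2: a=7, p=7, q=15
  k=3: a=3, p=22, q=47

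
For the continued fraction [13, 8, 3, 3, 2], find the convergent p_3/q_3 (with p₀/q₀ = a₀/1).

Using pₖ = aₖpₖ₋₁ + pₖ₋₂, qₖ = aₖqₖ₋₁ + qₖ₋₂ (with p₋₁=1, p₋₂=0, q₋₁=0, q₋₂=1):
  k=0: a=13, p=13, q=1
  k=1: a=8, p=105, q=8
  k=2: a=3, p=328, q=25
  k=3: a=3, p=1089, q=83

1089/83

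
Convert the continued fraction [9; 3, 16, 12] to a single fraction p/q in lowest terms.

5512/591

Using pₖ = aₖpₖ₋₁ + pₖ₋₂ and qₖ = aₖqₖ₋₁ + qₖ₋₂:
  k=0: a=9, p=9, q=1
  k=1: a=3, p=28, q=3
  k=2: a=16, p=457, q=49
  k=3: a=12, p=5512, q=591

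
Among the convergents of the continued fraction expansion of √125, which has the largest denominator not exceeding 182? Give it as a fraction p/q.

682/61

√125 = [11; 5, 1, 1, 5, 22, …] (period length 5).
Convergents:
  p_0/q_0 = 11/1
  p_1/q_1 = 56/5
  p_2/q_2 = 67/6
  p_3/q_3 = 123/11
  p_4/q_4 = 682/61
  p_5/q_5 = 15127/1353
q_4 = 61 ≤ 182 < 1353 = q_5, so the answer is 682/61.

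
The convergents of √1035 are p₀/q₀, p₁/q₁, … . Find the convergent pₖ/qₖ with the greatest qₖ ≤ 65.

√1035 = [32; 5, 1, 5, 64, …] (period length 4).
Convergents:
  p_0/q_0 = 32/1
  p_1/q_1 = 161/5
  p_2/q_2 = 193/6
  p_3/q_3 = 1126/35
  p_4/q_4 = 72257/2246
q_3 = 35 ≤ 65 < 2246 = q_4, so the answer is 1126/35.

1126/35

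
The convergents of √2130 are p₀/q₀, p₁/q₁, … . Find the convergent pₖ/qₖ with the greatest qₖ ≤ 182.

3646/79

√2130 = [46; 6, 1, 1, 2, 1, 1, 6, 92, …] (period length 8).
Convergents:
  p_0/q_0 = 46/1
  p_1/q_1 = 277/6
  p_2/q_2 = 323/7
  p_3/q_3 = 600/13
  p_4/q_4 = 1523/33
  p_5/q_5 = 2123/46
  p_6/q_6 = 3646/79
  p_7/q_7 = 23999/520
q_6 = 79 ≤ 182 < 520 = q_7, so the answer is 3646/79.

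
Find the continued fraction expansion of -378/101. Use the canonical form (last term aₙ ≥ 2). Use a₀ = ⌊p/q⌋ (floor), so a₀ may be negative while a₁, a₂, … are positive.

[-4; 3, 1, 7, 1, 2]

-378 = -4*101 + 26
101 = 3*26 + 23
26 = 1*23 + 3
23 = 7*3 + 2
3 = 1*2 + 1
2 = 2*1 + 0  (stop)
So -378/101 = [-4; 3, 1, 7, 1, 2].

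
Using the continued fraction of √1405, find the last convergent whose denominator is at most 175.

√1405 = [37; 2, 14, 2, 74, …] (period length 4).
Convergents:
  p_0/q_0 = 37/1
  p_1/q_1 = 75/2
  p_2/q_2 = 1087/29
  p_3/q_3 = 2249/60
  p_4/q_4 = 167513/4469
q_3 = 60 ≤ 175 < 4469 = q_4, so the answer is 2249/60.

2249/60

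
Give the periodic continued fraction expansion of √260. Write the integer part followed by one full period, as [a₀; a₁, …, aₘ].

a₀ = ⌊√260⌋ = 16.

[16; 8, 32]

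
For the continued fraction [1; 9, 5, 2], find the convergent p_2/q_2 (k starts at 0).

Using pₖ = aₖpₖ₋₁ + pₖ₋₂, qₖ = aₖqₖ₋₁ + qₖ₋₂ (with p₋₁=1, p₋₂=0, q₋₁=0, q₋₂=1):
  k=0: a=1, p=1, q=1
  k=1: a=9, p=10, q=9
  k=2: a=5, p=51, q=46

51/46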